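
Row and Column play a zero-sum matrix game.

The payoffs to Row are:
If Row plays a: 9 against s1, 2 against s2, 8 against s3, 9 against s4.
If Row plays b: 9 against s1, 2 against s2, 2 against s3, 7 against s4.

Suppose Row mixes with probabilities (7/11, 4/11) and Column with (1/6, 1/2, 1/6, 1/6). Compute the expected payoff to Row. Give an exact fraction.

Against (1/6, 1/2, 1/6, 1/6), each row's expected payoff is a: 16/3; b: 4.
Taking the (7/11, 4/11)-weighted average: (7/11)·(16/3) + (4/11)·(4) = 160/33.

160/33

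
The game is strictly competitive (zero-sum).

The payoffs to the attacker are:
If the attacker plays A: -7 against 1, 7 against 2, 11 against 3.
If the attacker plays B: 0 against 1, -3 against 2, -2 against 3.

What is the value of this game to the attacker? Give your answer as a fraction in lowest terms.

Column 3 is strictly dominated by 2 for the defender (it gives the attacker more in every row).
The remaining 2×2 game on (A, B) × (1, 2) has no saddle point. Let the attacker play A with probability p; indifference gives −7p = 7p − 3(1−p), so p = 3/17.
Similarly the defender's optimal q on 1 is 10/17, and the value is -7·(10/17) + (7)·(7/17) = -21/17.

-21/17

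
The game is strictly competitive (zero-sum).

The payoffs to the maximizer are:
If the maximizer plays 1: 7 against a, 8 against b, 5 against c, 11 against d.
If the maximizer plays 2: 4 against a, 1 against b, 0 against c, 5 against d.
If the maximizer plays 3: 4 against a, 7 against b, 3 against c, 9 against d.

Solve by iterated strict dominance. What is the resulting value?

Row 3 is strictly dominated by row 1 (7>4, 8>7, 5>3, 11>9); eliminate 3.
Column d is strictly dominated by a for the minimizer (7<11, 4<5); eliminate d.
Row 2 is strictly dominated by row 1 (7>4, 8>1, 5>0); eliminate 2.
Column b is strictly dominated by a for the minimizer (7<8); eliminate b.
Column a is strictly dominated by c for the minimizer (5<7); eliminate a.
Only (1, c) remains, with payoff 5.

5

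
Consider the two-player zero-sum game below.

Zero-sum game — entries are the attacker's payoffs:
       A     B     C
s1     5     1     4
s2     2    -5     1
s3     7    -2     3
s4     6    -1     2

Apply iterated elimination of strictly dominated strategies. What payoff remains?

Column A is strictly dominated by B for the defender (1<5, -5<2, -2<7, -1<6); eliminate A.
Column C is strictly dominated by B for the defender (1<4, -5<1, -2<3, -1<2); eliminate C.
Row s3 is strictly dominated by row s1 (1>-2); eliminate s3.
Row s4 is strictly dominated by row s1 (1>-1); eliminate s4.
Row s2 is strictly dominated by row s1 (1>-5); eliminate s2.
Only (s1, B) remains, with payoff 1.

1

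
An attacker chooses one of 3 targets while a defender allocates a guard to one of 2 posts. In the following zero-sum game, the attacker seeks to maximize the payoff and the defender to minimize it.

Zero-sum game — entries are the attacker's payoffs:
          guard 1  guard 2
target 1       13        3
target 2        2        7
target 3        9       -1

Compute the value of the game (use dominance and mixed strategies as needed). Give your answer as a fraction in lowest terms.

Row target 3 is strictly dominated by row target 1, so the attacker never plays it.
The remaining 2×2 game on (target 1, target 2) × (guard 1, guard 2) has no saddle point. Let the attacker play target 1 with probability p; indifference gives 13p + 2(1−p) = 3p + 7(1−p), so p = 1/3.
Similarly the defender's optimal q on guard 1 is 4/15, and the value is 13·(4/15) + (3)·(11/15) = 17/3.

17/3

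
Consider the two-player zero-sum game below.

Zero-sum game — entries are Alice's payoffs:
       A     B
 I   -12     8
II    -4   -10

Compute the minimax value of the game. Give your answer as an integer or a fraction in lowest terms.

Row minima are -12 and -10, so Alice's maximin is -10; column maxima are -4 and 8, so Bob's minimax is -4. These differ, so the equilibrium is in mixed strategies.
Let Alice play I with probability p. Bob is indifferent when −12p − 4(1−p) = 8p − 10(1−p), giving p = 3/13.
Let Bob play A with probability q. Alice is indifferent when −12q + 8(1−q) = −4q − 10(1−q), giving q = 9/13.
The value is -12·(9/13) + (8)·(4/13) = -76/13.

-76/13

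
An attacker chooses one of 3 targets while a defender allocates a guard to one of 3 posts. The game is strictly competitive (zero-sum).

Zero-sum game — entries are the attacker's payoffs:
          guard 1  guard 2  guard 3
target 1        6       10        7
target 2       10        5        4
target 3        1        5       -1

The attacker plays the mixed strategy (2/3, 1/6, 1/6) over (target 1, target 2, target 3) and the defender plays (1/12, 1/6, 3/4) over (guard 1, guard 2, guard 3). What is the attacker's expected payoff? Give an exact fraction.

Against (1/12, 1/6, 3/4), each row's expected payoff is target 1: 89/12; target 2: 14/3; target 3: 1/6.
Taking the (2/3, 1/6, 1/6)-weighted average: (2/3)·(89/12) + (1/6)·(14/3) + (1/6)·(1/6) = 23/4.

23/4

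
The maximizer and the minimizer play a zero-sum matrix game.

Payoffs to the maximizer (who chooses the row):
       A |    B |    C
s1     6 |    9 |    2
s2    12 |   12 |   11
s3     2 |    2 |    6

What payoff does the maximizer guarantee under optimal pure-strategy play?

11

Row minima: 2, 11, 2 → the maximizer's maximin is 11.
Column maxima: 12, 12, 11 → the minimizer's minimax is 11.
They coincide at (s2, C), so the value is 11.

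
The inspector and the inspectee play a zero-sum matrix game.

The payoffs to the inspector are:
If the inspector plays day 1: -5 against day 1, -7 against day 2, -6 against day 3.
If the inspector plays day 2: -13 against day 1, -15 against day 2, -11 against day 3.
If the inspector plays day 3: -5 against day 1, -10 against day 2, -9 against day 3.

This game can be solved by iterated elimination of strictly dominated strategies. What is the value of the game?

Column day 3 is strictly dominated by day 2 for the inspectee (-7<-6, -15<-11, -10<-9); eliminate day 3.
Row day 2 is strictly dominated by row day 1 (-5>-13, -7>-15); eliminate day 2.
Column day 1 is strictly dominated by day 2 for the inspectee (-7<-5, -10<-5); eliminate day 1.
Row day 3 is strictly dominated by row day 1 (-7>-10); eliminate day 3.
Only (day 1, day 2) remains, with payoff -7.

-7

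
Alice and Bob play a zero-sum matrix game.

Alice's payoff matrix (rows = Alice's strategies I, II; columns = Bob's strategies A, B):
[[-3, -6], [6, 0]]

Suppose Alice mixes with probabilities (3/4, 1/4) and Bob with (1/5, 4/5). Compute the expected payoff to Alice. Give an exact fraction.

-15/4

Against (1/5, 4/5), each row's expected payoff is I: -27/5; II: 6/5.
Taking the (3/4, 1/4)-weighted average: (3/4)·(-27/5) + (1/4)·(6/5) = -15/4.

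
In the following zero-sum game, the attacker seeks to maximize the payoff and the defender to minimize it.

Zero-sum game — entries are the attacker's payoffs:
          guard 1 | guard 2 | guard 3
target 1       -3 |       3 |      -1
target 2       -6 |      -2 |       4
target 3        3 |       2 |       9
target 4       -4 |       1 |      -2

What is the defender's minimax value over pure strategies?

3

The worst case (largest entry) in each column is guard 1: 3, guard 2: 3, guard 3: 9.
The best (smallest) of these is 3.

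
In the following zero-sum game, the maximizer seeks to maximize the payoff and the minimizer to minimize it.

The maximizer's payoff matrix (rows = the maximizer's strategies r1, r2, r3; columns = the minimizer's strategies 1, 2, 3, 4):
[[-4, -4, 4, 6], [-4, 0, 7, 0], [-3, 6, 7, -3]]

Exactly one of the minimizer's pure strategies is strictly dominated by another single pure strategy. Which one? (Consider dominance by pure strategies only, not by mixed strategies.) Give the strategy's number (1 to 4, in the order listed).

3

The minimizer prefers columns that give the maximizer less. Compare 3 with 1: -4 < 4, -4 < 7, -3 < 7.
So 1 strictly dominates 3 for the minimizer; 3 is strictly dominated.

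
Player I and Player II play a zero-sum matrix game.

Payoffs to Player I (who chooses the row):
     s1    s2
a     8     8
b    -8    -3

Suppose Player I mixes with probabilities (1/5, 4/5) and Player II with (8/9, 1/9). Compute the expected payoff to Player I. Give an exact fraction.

Against (8/9, 1/9), each row's expected payoff is a: 8; b: -67/9.
Taking the (1/5, 4/5)-weighted average: (1/5)·(8) + (4/5)·(-67/9) = -196/45.

-196/45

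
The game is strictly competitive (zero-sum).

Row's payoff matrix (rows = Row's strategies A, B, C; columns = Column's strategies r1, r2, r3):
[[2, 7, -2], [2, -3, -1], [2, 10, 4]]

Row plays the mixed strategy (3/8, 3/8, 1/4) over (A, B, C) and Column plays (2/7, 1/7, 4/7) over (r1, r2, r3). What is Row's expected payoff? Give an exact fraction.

Against (2/7, 1/7, 4/7), each row's expected payoff is A: 3/7; B: -3/7; C: 30/7.
Taking the (3/8, 3/8, 1/4)-weighted average: (3/8)·(3/7) + (3/8)·(-3/7) + (1/4)·(30/7) = 15/14.

15/14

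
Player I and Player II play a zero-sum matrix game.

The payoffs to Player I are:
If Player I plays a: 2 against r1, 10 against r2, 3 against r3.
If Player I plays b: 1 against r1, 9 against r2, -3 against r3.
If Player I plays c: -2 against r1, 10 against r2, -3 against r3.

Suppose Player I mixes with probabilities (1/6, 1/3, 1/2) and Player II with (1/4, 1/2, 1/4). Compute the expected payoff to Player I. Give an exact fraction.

Against (1/4, 1/2, 1/4), each row's expected payoff is a: 25/4; b: 4; c: 15/4.
Taking the (1/6, 1/3, 1/2)-weighted average: (1/6)·(25/4) + (1/3)·(4) + (1/2)·(15/4) = 17/4.

17/4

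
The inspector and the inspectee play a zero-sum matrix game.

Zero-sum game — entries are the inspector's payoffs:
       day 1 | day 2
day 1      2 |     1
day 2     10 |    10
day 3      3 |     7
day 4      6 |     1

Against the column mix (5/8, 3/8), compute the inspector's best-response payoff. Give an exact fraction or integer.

day 1: (2)·(5/8) + (1)·(3/8) = 13/8.
day 2: (10)·(5/8) + (10)·(3/8) = 10.
day 3: (3)·(5/8) + (7)·(3/8) = 9/2.
day 4: (6)·(5/8) + (1)·(3/8) = 33/8.
The best pure response is day 2 with expected payoff 10.

10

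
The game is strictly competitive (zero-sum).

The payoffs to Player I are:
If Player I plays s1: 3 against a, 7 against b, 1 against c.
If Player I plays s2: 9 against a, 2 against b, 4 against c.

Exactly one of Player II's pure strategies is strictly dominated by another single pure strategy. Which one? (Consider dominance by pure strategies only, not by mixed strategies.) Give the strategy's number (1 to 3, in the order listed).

1

Player II prefers columns that give Player I less. Compare a with c: 1 < 3, 4 < 9.
So c strictly dominates a for Player II; a is strictly dominated.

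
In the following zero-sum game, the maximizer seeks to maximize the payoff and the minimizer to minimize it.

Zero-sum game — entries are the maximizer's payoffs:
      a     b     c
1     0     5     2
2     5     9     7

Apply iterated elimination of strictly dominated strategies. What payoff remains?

5

Column c is strictly dominated by a for the minimizer (0<2, 5<7); eliminate c.
Row 1 is strictly dominated by row 2 (5>0, 9>5); eliminate 1.
Column b is strictly dominated by a for the minimizer (5<9); eliminate b.
Only (2, a) remains, with payoff 5.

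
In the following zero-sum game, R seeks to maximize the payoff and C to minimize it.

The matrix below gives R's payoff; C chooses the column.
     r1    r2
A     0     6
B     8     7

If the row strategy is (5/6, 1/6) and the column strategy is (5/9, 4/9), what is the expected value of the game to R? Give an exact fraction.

Against (5/9, 4/9), each row's expected payoff is A: 8/3; B: 68/9.
Taking the (5/6, 1/6)-weighted average: (5/6)·(8/3) + (1/6)·(68/9) = 94/27.

94/27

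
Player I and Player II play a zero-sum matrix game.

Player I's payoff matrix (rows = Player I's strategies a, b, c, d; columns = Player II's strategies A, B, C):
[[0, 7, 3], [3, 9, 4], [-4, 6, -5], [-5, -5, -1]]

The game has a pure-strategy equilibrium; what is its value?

Row minima: 0, 3, -5, -5 → Player I's maximin is 3.
Column maxima: 3, 9, 4 → Player II's minimax is 3.
They coincide at (b, A), so the value is 3.

3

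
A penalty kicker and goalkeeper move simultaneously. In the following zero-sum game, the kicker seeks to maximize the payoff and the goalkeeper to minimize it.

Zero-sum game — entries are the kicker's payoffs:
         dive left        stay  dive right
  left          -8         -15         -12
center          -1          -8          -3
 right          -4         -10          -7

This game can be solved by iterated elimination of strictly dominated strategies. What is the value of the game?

Row left is strictly dominated by row center (-1>-8, -8>-15, -3>-12); eliminate left.
Column dive left is strictly dominated by stay for the goalkeeper (-8<-1, -10<-4); eliminate dive left.
Row right is strictly dominated by row center (-8>-10, -3>-7); eliminate right.
Column dive right is strictly dominated by stay for the goalkeeper (-8<-3); eliminate dive right.
Only (center, stay) remains, with payoff -8.

-8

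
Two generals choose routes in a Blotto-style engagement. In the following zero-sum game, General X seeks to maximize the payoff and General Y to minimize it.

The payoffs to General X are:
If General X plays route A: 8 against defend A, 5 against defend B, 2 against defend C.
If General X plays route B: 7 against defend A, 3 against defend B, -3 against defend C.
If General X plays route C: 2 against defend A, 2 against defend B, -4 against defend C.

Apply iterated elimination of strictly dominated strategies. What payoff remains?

Row route C is strictly dominated by row route A (8>2, 5>2, 2>-4); eliminate route C.
Column defend B is strictly dominated by defend C for General Y (2<5, -3<3); eliminate defend B.
Column defend A is strictly dominated by defend C for General Y (2<8, -3<7); eliminate defend A.
Row route B is strictly dominated by row route A (2>-3); eliminate route B.
Only (route A, defend C) remains, with payoff 2.

2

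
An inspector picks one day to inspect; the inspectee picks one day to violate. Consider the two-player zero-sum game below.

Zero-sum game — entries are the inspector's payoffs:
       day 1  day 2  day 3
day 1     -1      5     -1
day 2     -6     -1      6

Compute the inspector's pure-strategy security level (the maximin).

The worst-case payoff for each row is day 1: -1, day 2: -6.
The best of these is -1.

-1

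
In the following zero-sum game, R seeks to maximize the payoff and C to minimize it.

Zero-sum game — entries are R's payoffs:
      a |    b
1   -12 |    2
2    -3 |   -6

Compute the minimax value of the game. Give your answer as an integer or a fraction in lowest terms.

Row minima are -12 and -6, so R's maximin is -6; column maxima are -3 and 2, so C's minimax is -3. These differ, so the equilibrium is in mixed strategies.
Let R play 1 with probability p. C is indifferent when −12p − 3(1−p) = 2p − 6(1−p), giving p = 3/17.
Let C play a with probability q. R is indifferent when −12q + 2(1−q) = −3q − 6(1−q), giving q = 8/17.
The value is -12·(8/17) + (2)·(9/17) = -78/17.

-78/17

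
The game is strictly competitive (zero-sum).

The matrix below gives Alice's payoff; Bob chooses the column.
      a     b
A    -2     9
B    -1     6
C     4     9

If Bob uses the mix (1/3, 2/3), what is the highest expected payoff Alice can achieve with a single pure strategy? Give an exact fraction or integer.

A: (-2)·(1/3) + (9)·(2/3) = 16/3.
B: (-1)·(1/3) + (6)·(2/3) = 11/3.
C: (4)·(1/3) + (9)·(2/3) = 22/3.
The best pure response is C with expected payoff 22/3.

22/3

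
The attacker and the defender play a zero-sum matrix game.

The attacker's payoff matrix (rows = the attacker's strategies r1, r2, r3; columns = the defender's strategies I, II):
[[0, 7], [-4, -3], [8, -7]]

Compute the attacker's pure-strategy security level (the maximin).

0

The worst-case payoff for each row is r1: 0, r2: -4, r3: -7.
The best of these is 0.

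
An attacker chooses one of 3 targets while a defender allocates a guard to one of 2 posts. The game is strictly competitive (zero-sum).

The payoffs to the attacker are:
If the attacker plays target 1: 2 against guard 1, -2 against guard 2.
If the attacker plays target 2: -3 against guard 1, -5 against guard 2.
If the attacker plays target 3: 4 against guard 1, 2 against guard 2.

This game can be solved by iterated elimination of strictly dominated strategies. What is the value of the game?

Column guard 1 is strictly dominated by guard 2 for the defender (-2<2, -5<-3, 2<4); eliminate guard 1.
Row target 2 is strictly dominated by row target 1 (-2>-5); eliminate target 2.
Row target 1 is strictly dominated by row target 3 (2>-2); eliminate target 1.
Only (target 3, guard 2) remains, with payoff 2.

2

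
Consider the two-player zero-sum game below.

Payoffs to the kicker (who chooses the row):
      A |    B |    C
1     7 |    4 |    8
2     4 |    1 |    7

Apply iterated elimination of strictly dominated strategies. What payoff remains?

Row 2 is strictly dominated by row 1 (7>4, 4>1, 8>7); eliminate 2.
Column C is strictly dominated by A for the goalkeeper (7<8); eliminate C.
Column A is strictly dominated by B for the goalkeeper (4<7); eliminate A.
Only (1, B) remains, with payoff 4.

4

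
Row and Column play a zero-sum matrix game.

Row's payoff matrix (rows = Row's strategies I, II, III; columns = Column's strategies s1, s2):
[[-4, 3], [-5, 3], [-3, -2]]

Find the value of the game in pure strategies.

-3

Row minima: -4, -5, -3 → Row's maximin is -3.
Column maxima: -3, 3 → Column's minimax is -3.
They coincide at (III, s1), so the value is -3.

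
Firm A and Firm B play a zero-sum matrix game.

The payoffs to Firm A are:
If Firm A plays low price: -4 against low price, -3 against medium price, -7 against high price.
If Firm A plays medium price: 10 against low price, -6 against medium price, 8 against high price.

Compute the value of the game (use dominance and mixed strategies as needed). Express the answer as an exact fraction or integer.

Column low price is strictly dominated by high price for Firm B (it gives Firm A more in every row).
The remaining 2×2 game on (low price, medium price) × (medium price, high price) has no saddle point. Let Firm A play low price with probability p; indifference gives −3p − 6(1−p) = −7p + 8(1−p), so p = 7/9.
Similarly Firm B's optimal q on medium price is 5/6, and the value is -3·(5/6) + (-7)·(1/6) = -11/3.

-11/3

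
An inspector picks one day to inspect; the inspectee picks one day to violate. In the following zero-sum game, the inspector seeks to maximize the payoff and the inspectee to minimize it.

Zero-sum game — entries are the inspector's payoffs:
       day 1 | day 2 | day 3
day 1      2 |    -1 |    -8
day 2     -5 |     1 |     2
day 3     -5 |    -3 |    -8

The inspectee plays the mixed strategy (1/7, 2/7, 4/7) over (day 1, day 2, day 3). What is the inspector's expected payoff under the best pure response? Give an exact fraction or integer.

5/7

day 1: (2)·(1/7) + (-1)·(2/7) + (-8)·(4/7) = -32/7.
day 2: (-5)·(1/7) + (1)·(2/7) + (2)·(4/7) = 5/7.
day 3: (-5)·(1/7) + (-3)·(2/7) + (-8)·(4/7) = -43/7.
The best pure response is day 2 with expected payoff 5/7.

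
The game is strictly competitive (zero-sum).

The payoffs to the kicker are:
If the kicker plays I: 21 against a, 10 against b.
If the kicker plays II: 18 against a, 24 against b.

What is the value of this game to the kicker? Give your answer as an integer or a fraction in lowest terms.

324/17

Row minima are 10 and 18, so the kicker's maximin is 18; column maxima are 21 and 24, so the goalkeeper's minimax is 21. These differ, so the equilibrium is in mixed strategies.
Let the kicker play I with probability p. The goalkeeper is indifferent when 21p + 18(1−p) = 10p + 24(1−p), giving p = 6/17.
Let the goalkeeper play a with probability q. The kicker is indifferent when 21q + 10(1−q) = 18q + 24(1−q), giving q = 14/17.
The value is 21·(14/17) + (10)·(3/17) = 324/17.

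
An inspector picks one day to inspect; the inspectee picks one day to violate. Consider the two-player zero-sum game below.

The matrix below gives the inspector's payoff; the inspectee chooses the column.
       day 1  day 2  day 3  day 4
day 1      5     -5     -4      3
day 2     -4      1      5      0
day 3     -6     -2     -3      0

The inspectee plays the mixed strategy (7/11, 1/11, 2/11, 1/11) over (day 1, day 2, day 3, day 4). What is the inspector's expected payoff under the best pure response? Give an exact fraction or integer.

25/11

day 1: (5)·(7/11) + (-5)·(1/11) + (-4)·(2/11) + (3)·(1/11) = 25/11.
day 2: (-4)·(7/11) + (1)·(1/11) + (5)·(2/11) + (0)·(1/11) = -17/11.
day 3: (-6)·(7/11) + (-2)·(1/11) + (-3)·(2/11) + (0)·(1/11) = -50/11.
The best pure response is day 1 with expected payoff 25/11.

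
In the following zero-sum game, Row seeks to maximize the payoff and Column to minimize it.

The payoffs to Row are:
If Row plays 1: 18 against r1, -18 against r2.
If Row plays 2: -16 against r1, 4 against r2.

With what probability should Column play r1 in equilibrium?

Row minima are -18 and -16, so Row's maximin is -16; column maxima are 18 and 4, so Column's minimax is 4. These differ, so the equilibrium is in mixed strategies.
Let Column play r1 with probability q. Row is indifferent when 18q − 18(1−q) = −16q + 4(1−q), giving q = 11/28.

11/28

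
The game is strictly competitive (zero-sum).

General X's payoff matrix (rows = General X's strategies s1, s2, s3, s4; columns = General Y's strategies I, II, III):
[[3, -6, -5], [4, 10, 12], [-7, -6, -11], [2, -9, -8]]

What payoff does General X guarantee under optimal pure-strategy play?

4

Row minima: -6, 4, -11, -9 → General X's maximin is 4.
Column maxima: 4, 10, 12 → General Y's minimax is 4.
They coincide at (s2, I), so the value is 4.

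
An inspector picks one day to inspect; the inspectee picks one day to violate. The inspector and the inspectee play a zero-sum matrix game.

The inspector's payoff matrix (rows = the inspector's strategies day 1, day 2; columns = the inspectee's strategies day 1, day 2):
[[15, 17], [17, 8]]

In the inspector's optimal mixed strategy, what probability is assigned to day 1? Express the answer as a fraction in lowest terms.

9/11

Row minima are 15 and 8, so the inspector's maximin is 15; column maxima are 17 and 17, so the inspectee's minimax is 17. These differ, so the equilibrium is in mixed strategies.
Let the inspector play day 1 with probability p. The inspectee is indifferent when 15p + 17(1−p) = 17p + 8(1−p), giving p = 9/11.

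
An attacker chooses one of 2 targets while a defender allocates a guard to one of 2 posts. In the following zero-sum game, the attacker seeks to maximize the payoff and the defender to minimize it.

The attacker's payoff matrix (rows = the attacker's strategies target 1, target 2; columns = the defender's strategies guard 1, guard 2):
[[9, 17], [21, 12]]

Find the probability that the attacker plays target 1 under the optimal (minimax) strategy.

Row minima are 9 and 12, so the attacker's maximin is 12; column maxima are 21 and 17, so the defender's minimax is 17. These differ, so the equilibrium is in mixed strategies.
Let the attacker play target 1 with probability p. The defender is indifferent when 9p + 21(1−p) = 17p + 12(1−p), giving p = 9/17.

9/17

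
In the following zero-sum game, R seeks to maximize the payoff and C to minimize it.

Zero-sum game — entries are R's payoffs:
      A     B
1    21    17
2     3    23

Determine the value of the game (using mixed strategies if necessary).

18

Row minima are 17 and 3, so R's maximin is 17; column maxima are 21 and 23, so C's minimax is 21. These differ, so the equilibrium is in mixed strategies.
Let R play 1 with probability p. C is indifferent when 21p + 3(1−p) = 17p + 23(1−p), giving p = 5/6.
Let C play A with probability q. R is indifferent when 21q + 17(1−q) = 3q + 23(1−q), giving q = 1/4.
The value is 21·(1/4) + (17)·(3/4) = 18.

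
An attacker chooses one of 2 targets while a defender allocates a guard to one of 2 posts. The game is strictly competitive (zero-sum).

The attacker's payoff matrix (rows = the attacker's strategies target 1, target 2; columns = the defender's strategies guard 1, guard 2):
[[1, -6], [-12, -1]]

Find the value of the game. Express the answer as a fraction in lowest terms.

-73/18

Row minima are -6 and -12, so the attacker's maximin is -6; column maxima are 1 and -1, so the defender's minimax is -1. These differ, so the equilibrium is in mixed strategies.
Let the attacker play target 1 with probability p. The defender is indifferent when p − 12(1−p) = −6p − (1−p), giving p = 11/18.
Let the defender play guard 1 with probability q. The attacker is indifferent when q − 6(1−q) = −12q − (1−q), giving q = 5/18.
The value is 1·(5/18) + (-6)·(13/18) = -73/18.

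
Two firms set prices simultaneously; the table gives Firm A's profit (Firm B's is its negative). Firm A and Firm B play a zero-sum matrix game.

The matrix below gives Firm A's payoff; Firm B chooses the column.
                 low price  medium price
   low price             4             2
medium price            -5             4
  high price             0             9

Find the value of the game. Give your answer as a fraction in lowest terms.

36/11

Row medium price is strictly dominated by row high price, so Firm A never plays it.
The remaining 2×2 game on (low price, high price) × (low price, medium price) has no saddle point. Let Firm A play low price with probability p; indifference gives 4p = 2p + 9(1−p), so p = 9/11.
Similarly Firm B's optimal q on low price is 7/11, and the value is 4·(7/11) + (2)·(4/11) = 36/11.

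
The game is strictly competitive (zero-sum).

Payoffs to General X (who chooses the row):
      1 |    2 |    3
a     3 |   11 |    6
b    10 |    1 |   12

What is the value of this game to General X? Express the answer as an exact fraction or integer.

107/17

Column 3 is strictly dominated by 1 for General Y (it gives General X more in every row).
The remaining 2×2 game on (a, b) × (1, 2) has no saddle point. Let General X play a with probability p; indifference gives 3p + 10(1−p) = 11p + (1−p), so p = 9/17.
Similarly General Y's optimal q on 1 is 10/17, and the value is 3·(10/17) + (11)·(7/17) = 107/17.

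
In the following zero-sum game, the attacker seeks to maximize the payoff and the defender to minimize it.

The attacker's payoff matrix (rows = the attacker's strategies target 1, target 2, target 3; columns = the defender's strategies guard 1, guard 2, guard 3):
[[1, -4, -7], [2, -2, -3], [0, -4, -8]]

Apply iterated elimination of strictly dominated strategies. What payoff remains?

-3

Row target 3 is strictly dominated by row target 2 (2>0, -2>-4, -3>-8); eliminate target 3.
Column guard 2 is strictly dominated by guard 3 for the defender (-7<-4, -3<-2); eliminate guard 2.
Column guard 1 is strictly dominated by guard 3 for the defender (-7<1, -3<2); eliminate guard 1.
Row target 1 is strictly dominated by row target 2 (-3>-7); eliminate target 1.
Only (target 2, guard 3) remains, with payoff -3.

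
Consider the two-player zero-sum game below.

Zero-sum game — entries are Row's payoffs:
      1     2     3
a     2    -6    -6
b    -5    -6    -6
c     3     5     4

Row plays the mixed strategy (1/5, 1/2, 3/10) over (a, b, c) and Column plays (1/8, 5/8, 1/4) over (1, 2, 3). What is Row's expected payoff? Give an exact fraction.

Against (1/8, 5/8, 1/4), each row's expected payoff is a: -5; b: -47/8; c: 9/2.
Taking the (1/5, 1/2, 3/10)-weighted average: (1/5)·(-5) + (1/2)·(-47/8) + (3/10)·(9/2) = -207/80.

-207/80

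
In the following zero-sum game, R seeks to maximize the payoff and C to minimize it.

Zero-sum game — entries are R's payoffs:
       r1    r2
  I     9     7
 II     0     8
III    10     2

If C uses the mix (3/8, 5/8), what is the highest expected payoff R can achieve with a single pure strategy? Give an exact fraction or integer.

I: (9)·(3/8) + (7)·(5/8) = 31/4.
II: (0)·(3/8) + (8)·(5/8) = 5.
III: (10)·(3/8) + (2)·(5/8) = 5.
The best pure response is I with expected payoff 31/4.

31/4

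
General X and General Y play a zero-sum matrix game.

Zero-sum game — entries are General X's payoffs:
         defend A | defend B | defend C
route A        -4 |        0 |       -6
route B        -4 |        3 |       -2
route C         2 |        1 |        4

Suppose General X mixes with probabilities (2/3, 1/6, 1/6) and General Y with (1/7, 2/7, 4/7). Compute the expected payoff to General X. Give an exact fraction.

-7/3

Against (1/7, 2/7, 4/7), each row's expected payoff is route A: -4; route B: -6/7; route C: 20/7.
Taking the (2/3, 1/6, 1/6)-weighted average: (2/3)·(-4) + (1/6)·(-6/7) + (1/6)·(20/7) = -7/3.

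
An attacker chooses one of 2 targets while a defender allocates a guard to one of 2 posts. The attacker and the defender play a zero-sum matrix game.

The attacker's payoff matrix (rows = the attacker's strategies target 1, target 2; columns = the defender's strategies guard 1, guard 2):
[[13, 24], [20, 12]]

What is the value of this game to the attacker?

Row minima are 13 and 12, so the attacker's maximin is 13; column maxima are 20 and 24, so the defender's minimax is 20. These differ, so the equilibrium is in mixed strategies.
Let the attacker play target 1 with probability p. The defender is indifferent when 13p + 20(1−p) = 24p + 12(1−p), giving p = 8/19.
Let the defender play guard 1 with probability q. The attacker is indifferent when 13q + 24(1−q) = 20q + 12(1−q), giving q = 12/19.
The value is 13·(12/19) + (24)·(7/19) = 324/19.

324/19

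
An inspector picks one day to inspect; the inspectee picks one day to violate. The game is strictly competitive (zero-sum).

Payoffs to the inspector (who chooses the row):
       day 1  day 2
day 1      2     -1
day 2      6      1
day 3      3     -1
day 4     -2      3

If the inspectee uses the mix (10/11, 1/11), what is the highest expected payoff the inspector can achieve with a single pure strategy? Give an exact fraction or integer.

61/11

day 1: (2)·(10/11) + (-1)·(1/11) = 19/11.
day 2: (6)·(10/11) + (1)·(1/11) = 61/11.
day 3: (3)·(10/11) + (-1)·(1/11) = 29/11.
day 4: (-2)·(10/11) + (3)·(1/11) = -17/11.
The best pure response is day 2 with expected payoff 61/11.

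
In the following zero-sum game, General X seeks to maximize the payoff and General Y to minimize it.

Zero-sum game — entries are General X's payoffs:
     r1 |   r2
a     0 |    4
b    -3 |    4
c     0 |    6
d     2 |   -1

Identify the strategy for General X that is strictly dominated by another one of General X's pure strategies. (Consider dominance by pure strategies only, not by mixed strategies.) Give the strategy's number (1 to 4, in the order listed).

2

Compare b with c: 0 > -3, 6 > 4.
So c strictly dominates b for General X; b is strictly dominated.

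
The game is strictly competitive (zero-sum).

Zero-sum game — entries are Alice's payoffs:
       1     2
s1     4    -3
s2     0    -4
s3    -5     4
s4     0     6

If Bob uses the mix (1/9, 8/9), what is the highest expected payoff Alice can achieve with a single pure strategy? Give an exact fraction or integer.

16/3

s1: (4)·(1/9) + (-3)·(8/9) = -20/9.
s2: (0)·(1/9) + (-4)·(8/9) = -32/9.
s3: (-5)·(1/9) + (4)·(8/9) = 3.
s4: (0)·(1/9) + (6)·(8/9) = 16/3.
The best pure response is s4 with expected payoff 16/3.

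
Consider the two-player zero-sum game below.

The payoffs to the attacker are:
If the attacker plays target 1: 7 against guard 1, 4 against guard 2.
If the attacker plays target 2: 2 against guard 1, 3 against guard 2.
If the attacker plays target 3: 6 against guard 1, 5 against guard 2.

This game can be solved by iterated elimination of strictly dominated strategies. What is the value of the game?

Row target 2 is strictly dominated by row target 1 (7>2, 4>3); eliminate target 2.
Column guard 1 is strictly dominated by guard 2 for the defender (4<7, 5<6); eliminate guard 1.
Row target 1 is strictly dominated by row target 3 (5>4); eliminate target 1.
Only (target 3, guard 2) remains, with payoff 5.

5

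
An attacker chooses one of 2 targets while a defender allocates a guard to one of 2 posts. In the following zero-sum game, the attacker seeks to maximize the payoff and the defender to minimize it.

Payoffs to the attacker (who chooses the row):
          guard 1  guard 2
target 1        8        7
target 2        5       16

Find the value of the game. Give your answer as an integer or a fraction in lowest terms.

31/4

Row minima are 7 and 5, so the attacker's maximin is 7; column maxima are 8 and 16, so the defender's minimax is 8. These differ, so the equilibrium is in mixed strategies.
Let the attacker play target 1 with probability p. The defender is indifferent when 8p + 5(1−p) = 7p + 16(1−p), giving p = 11/12.
Let the defender play guard 1 with probability q. The attacker is indifferent when 8q + 7(1−q) = 5q + 16(1−q), giving q = 3/4.
The value is 8·(3/4) + (7)·(1/4) = 31/4.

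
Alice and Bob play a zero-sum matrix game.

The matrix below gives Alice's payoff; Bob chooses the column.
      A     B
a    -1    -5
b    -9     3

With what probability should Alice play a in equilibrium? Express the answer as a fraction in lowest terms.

3/4

Row minima are -5 and -9, so Alice's maximin is -5; column maxima are -1 and 3, so Bob's minimax is -1. These differ, so the equilibrium is in mixed strategies.
Let Alice play a with probability p. Bob is indifferent when −p − 9(1−p) = −5p + 3(1−p), giving p = 3/4.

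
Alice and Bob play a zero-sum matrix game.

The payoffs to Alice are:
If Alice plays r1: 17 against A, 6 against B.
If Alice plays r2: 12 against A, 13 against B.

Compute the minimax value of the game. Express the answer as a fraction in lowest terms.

149/12

Row minima are 6 and 12, so Alice's maximin is 12; column maxima are 17 and 13, so Bob's minimax is 13. These differ, so the equilibrium is in mixed strategies.
Let Alice play r1 with probability p. Bob is indifferent when 17p + 12(1−p) = 6p + 13(1−p), giving p = 1/12.
Let Bob play A with probability q. Alice is indifferent when 17q + 6(1−q) = 12q + 13(1−q), giving q = 7/12.
The value is 17·(7/12) + (6)·(5/12) = 149/12.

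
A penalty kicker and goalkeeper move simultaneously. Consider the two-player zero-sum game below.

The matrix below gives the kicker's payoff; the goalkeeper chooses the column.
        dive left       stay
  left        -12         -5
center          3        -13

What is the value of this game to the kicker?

Row minima are -12 and -13, so the kicker's maximin is -12; column maxima are 3 and -5, so the goalkeeper's minimax is -5. These differ, so the equilibrium is in mixed strategies.
Let the kicker play left with probability p. The goalkeeper is indifferent when −12p + 3(1−p) = −5p − 13(1−p), giving p = 16/23.
Let the goalkeeper play dive left with probability q. The kicker is indifferent when −12q − 5(1−q) = 3q − 13(1−q), giving q = 8/23.
The value is -12·(8/23) + (-5)·(15/23) = -171/23.

-171/23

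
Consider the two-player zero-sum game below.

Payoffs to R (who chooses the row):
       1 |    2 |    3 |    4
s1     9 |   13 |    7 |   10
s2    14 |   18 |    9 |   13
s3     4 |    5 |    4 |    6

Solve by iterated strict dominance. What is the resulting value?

Column 2 is strictly dominated by 1 for C (9<13, 14<18, 4<5); eliminate 2.
Column 4 is strictly dominated by 3 for C (7<10, 9<13, 4<6); eliminate 4.
Row s3 is strictly dominated by row s1 (9>4, 7>4); eliminate s3.
Row s1 is strictly dominated by row s2 (14>9, 9>7); eliminate s1.
Column 1 is strictly dominated by 3 for C (9<14); eliminate 1.
Only (s2, 3) remains, with payoff 9.

9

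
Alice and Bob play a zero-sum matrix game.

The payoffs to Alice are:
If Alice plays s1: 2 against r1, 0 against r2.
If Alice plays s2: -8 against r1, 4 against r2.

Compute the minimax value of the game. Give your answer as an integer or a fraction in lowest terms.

Row minima are 0 and -8, so Alice's maximin is 0; column maxima are 2 and 4, so Bob's minimax is 2. These differ, so the equilibrium is in mixed strategies.
Let Alice play s1 with probability p. Bob is indifferent when 2p − 8(1−p) = 4(1−p), giving p = 6/7.
Let Bob play r1 with probability q. Alice is indifferent when 2q = −8q + 4(1−q), giving q = 2/7.
The value is 2·(2/7) + (0)·(5/7) = 4/7.

4/7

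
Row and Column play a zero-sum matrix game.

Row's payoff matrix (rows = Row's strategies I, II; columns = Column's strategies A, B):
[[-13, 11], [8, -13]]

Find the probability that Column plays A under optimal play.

8/15

Row minima are -13 and -13, so Row's maximin is -13; column maxima are 8 and 11, so Column's minimax is 8. These differ, so the equilibrium is in mixed strategies.
Let Column play A with probability q. Row is indifferent when −13q + 11(1−q) = 8q − 13(1−q), giving q = 8/15.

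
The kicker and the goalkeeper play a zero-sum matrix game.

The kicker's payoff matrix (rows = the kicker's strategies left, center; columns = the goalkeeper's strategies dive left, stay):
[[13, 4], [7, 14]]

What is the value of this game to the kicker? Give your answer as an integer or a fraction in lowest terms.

77/8

Row minima are 4 and 7, so the kicker's maximin is 7; column maxima are 13 and 14, so the goalkeeper's minimax is 13. These differ, so the equilibrium is in mixed strategies.
Let the kicker play left with probability p. The goalkeeper is indifferent when 13p + 7(1−p) = 4p + 14(1−p), giving p = 7/16.
Let the goalkeeper play dive left with probability q. The kicker is indifferent when 13q + 4(1−q) = 7q + 14(1−q), giving q = 5/8.
The value is 13·(5/8) + (4)·(3/8) = 77/8.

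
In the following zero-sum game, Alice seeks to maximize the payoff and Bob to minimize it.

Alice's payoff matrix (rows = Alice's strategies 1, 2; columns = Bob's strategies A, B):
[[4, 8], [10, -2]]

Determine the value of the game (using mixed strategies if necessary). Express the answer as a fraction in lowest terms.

Row minima are 4 and -2, so Alice's maximin is 4; column maxima are 10 and 8, so Bob's minimax is 8. These differ, so the equilibrium is in mixed strategies.
Let Alice play 1 with probability p. Bob is indifferent when 4p + 10(1−p) = 8p − 2(1−p), giving p = 3/4.
Let Bob play A with probability q. Alice is indifferent when 4q + 8(1−q) = 10q − 2(1−q), giving q = 5/8.
The value is 4·(5/8) + (8)·(3/8) = 11/2.

11/2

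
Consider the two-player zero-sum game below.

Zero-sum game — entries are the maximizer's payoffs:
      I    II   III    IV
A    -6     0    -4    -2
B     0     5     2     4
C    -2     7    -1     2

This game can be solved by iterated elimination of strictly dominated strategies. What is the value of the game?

0

Column III is strictly dominated by I for the minimizer (-6<-4, 0<2, -2<-1); eliminate III.
Column IV is strictly dominated by I for the minimizer (-6<-2, 0<4, -2<2); eliminate IV.
Row A is strictly dominated by row B (0>-6, 5>0); eliminate A.
Column II is strictly dominated by I for the minimizer (0<5, -2<7); eliminate II.
Row C is strictly dominated by row B (0>-2); eliminate C.
Only (B, I) remains, with payoff 0.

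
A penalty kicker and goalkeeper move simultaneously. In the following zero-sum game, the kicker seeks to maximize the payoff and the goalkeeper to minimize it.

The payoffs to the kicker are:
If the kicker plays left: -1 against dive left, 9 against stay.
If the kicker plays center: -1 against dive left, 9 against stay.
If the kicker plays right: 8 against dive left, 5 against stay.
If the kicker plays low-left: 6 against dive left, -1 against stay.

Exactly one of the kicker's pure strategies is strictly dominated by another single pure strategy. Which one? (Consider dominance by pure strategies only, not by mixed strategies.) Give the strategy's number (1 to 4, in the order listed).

Compare low-left with right: 8 > 6, 5 > -1.
So right strictly dominates low-left for the kicker; low-left is strictly dominated.

4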